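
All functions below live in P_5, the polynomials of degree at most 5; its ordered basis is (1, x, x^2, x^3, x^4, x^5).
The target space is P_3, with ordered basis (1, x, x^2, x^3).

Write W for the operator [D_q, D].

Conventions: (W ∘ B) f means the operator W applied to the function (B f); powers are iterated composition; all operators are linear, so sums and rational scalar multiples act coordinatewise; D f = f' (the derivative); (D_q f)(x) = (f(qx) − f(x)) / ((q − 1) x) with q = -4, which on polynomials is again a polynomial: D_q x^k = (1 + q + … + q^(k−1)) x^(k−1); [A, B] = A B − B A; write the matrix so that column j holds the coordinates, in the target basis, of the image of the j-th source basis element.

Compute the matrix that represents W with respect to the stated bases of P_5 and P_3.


the matrix is [[0, 0, 5, 0, 0, 0]; [0, 0, 0, -35, 0, 0]; [0, 0, 0, 0, 205, 0]; [0, 0, 0, 0, 0, -1075]] (rows listed top to bottom)

image of 1: 0
image of x: 0
image of x^2: 5
image of x^3: -35x
image of x^4: 205x^2
image of x^5: -1075x^3
each image's coordinates form column j of the matrix


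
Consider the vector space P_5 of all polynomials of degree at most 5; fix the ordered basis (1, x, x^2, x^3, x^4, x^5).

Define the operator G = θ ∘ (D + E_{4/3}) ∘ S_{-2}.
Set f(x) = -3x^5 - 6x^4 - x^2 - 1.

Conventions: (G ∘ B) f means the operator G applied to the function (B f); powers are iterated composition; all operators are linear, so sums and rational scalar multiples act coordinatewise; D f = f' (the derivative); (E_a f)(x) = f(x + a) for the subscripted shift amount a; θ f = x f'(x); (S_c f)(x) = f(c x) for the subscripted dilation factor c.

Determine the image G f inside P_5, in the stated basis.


S_{-2} f = 96x^5 - 96x^4 - 4x^2 - 1
D S_{-2} f = 480x^4 - 384x^3 - 8x
E_{4/3} S_{-2} f = 96x^5 + 544x^4 + (3584/3)x^3 + (11228/9)x^2 + (16096/27)x + 7535/81
(D + E_{4/3}) S_{-2} f = 96x^5 + 1024x^4 + (2432/3)x^3 + (11228/9)x^2 + (15880/27)x + 7535/81
θ (D + E_{4/3}) S_{-2} f = 480x^5 + 4096x^4 + 2432x^3 + (22456/9)x^2 + (15880/27)x

g(x) = 480x^5 + 4096x^4 + 2432x^3 + (22456/9)x^2 + (15880/27)x


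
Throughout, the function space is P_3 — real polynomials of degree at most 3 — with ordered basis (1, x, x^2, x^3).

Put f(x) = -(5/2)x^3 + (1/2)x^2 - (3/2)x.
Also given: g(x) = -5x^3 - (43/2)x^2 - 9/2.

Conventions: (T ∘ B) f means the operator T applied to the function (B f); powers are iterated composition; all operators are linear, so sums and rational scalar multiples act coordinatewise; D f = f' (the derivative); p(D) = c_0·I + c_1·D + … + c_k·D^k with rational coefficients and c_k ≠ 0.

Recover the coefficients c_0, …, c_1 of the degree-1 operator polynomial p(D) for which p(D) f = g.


p(D) = 2·I + 3·D, i.e. c_0 = 2, c_1 = 3

D^0 f = -(5/2)x^3 + (1/2)x^2 - (3/2)x
D^1 f = -(15/2)x^2 + x - 3/2
matching coefficients of g against c_0 f + c_1 Df + … from the top degree down determines the c_i
solution: c_0 = 2, c_1 = 3


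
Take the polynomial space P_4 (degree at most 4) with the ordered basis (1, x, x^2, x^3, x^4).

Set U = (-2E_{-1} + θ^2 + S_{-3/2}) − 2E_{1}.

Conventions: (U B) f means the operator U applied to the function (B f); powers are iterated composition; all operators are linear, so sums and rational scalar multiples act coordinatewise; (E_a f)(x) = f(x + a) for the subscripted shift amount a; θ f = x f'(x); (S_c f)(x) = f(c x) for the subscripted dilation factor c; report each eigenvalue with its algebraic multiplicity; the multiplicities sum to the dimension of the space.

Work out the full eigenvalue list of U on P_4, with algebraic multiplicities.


image of 1: -3
image of x: -(9/2)x
image of x^2: (9/4)x^2 - 4
image of x^3: (13/8)x^3 - 12x
image of x^4: (273/16)x^4 - 24x^2 - 4
the matrix is upper triangular; its diagonal is (-3, -9/2, 9/4, 13/8, 273/16)
for a triangular matrix the eigenvalues are the diagonal entries, with algebraic multiplicity their repetition count

λ = -9/2 (multiplicity 1), λ = -3 (multiplicity 1), λ = 13/8 (multiplicity 1), λ = 9/4 (multiplicity 1), λ = 273/16 (multiplicity 1)


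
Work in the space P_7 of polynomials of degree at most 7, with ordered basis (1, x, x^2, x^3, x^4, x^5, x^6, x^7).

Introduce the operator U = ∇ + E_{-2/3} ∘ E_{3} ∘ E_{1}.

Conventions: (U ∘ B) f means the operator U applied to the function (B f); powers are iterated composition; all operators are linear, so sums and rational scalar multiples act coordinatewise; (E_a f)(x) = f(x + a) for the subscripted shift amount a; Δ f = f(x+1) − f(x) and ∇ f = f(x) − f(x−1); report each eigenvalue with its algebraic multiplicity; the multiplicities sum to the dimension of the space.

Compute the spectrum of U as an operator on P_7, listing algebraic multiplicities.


image of 1: 1
image of x: x + 13/3
image of x^2: x^2 + (26/3)x + 91/9
image of x^3: x^3 + 13x^2 + (91/3)x + 1027/27
image of x^4: x^4 + (52/3)x^3 + (182/3)x^2 + (4108/27)x + 9919/81
image of x^5: x^5 + (65/3)x^4 + (910/9)x^3 + (10270/27)x^2 + (49595/81)x + 100243/243
image of x^6: x^6 + 26x^5 + (455/3)x^4 + (20540/27)x^3 + (49595/27)x^2 + (200486/81)x + 999271/729
image of x^7: x^7 + (91/3)x^6 + (637/3)x^5 + (35945/27)x^4 + (347165/81)x^3 + (701701/81)x^2 + (6994897/729)x + 10002187/2187
the matrix is upper triangular; its diagonal is (1, 1, 1, 1, 1, 1, 1, 1)
for a triangular matrix the eigenvalues are the diagonal entries, with algebraic multiplicity their repetition count

λ = 1 (multiplicity 8)


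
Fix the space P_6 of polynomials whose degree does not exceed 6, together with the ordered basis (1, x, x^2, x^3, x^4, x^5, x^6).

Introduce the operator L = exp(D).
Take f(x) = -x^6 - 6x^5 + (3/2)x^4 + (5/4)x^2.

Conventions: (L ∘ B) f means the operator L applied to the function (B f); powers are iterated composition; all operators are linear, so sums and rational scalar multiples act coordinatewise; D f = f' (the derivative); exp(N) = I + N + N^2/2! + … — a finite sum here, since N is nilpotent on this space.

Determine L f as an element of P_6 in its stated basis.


order-1 term: -6x^5 - 30x^4 + 6x^3 + (5/2)x
order-2 term: -15x^4 - 60x^3 + 9x^2 + 5/4
order-3 term: -20x^3 - 60x^2 + 6x
order-4 term: -15x^2 - 30x + 3/2
order-5 term: -6x - 6
order-6 term: -1
the series for exp(D) f terminates at order 6
exp(D) f = -x^6 - 12x^5 - (87/2)x^4 - 74x^3 - (259/4)x^2 - (55/2)x - 17/4

the image equals g(x) = -x^6 - 12x^5 - (87/2)x^4 - 74x^3 - (259/4)x^2 - (55/2)x - 17/4


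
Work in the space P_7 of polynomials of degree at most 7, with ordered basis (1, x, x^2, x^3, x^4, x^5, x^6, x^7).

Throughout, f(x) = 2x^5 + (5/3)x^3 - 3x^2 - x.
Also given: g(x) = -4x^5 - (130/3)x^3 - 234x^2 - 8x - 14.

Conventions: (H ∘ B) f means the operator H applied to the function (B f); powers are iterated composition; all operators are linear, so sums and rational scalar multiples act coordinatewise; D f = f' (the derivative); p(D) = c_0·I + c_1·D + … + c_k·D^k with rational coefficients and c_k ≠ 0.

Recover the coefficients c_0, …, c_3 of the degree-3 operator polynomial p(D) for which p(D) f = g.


D^0 f = 2x^5 + (5/3)x^3 - 3x^2 - x
D^1 f = 10x^4 + 5x^2 - 6x - 1
D^2 f = 40x^3 + 10x - 6
D^3 f = 120x^2 + 10
matching coefficients of g against c_0 f + c_1 Df + … from the top degree down determines the c_i
solution: c_0 = -2, c_1 = 0, c_2 = -1, c_3 = -2

c_0 = -2, c_1 = 0, c_2 = -1, c_3 = -2


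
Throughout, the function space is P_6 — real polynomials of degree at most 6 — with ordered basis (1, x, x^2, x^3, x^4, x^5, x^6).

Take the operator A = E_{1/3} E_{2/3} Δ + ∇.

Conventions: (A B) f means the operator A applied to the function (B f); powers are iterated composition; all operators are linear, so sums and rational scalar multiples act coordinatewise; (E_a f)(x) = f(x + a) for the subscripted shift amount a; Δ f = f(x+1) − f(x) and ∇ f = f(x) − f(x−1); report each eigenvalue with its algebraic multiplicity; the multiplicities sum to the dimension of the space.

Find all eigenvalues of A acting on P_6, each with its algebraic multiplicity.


image of 1: 0
image of x: 2
image of x^2: 4x + 2
image of x^3: 6x^2 + 6x + 8
image of x^4: 8x^3 + 12x^2 + 32x + 14
image of x^5: 10x^4 + 20x^3 + 80x^2 + 70x + 32
image of x^6: 12x^5 + 30x^4 + 160x^3 + 210x^2 + 192x + 62
the matrix is upper triangular; its diagonal is (0, 0, 0, 0, 0, 0, 0)
for a triangular matrix the eigenvalues are the diagonal entries, with algebraic multiplicity their repetition count

λ = 0 (multiplicity 7)


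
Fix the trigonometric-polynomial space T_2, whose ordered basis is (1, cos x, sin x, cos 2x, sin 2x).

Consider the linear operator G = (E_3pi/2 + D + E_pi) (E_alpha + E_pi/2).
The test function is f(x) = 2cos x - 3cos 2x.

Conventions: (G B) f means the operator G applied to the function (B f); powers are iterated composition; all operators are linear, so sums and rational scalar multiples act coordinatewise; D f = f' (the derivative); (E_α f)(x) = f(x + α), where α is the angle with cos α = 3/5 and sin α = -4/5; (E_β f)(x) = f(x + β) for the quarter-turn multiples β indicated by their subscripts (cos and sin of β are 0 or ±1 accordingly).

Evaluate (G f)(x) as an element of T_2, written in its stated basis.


E_alpha f = (6/5)cos x + (8/5)sin x + (21/25)cos 2x - (72/25)sin 2x
E_pi/2 f = -2sin x + 3cos 2x
(E_alpha + E_pi/2) f = (6/5)cos x - (2/5)sin x + (96/25)cos 2x - (72/25)sin 2x
E_3pi/2 (E_alpha + E_pi/2) f = (2/5)cos x + (6/5)sin x - (96/25)cos 2x + (72/25)sin 2x
D (E_alpha + E_pi/2) f = -(2/5)cos x - (6/5)sin x - (144/25)cos 2x - (192/25)sin 2x
E_pi (E_alpha + E_pi/2) f = -(6/5)cos x + (2/5)sin x + (96/25)cos 2x - (72/25)sin 2x
(E_3pi/2 + D + E_pi) (E_alpha + E_pi/2) f = -(6/5)cos x + (2/5)sin x - (144/25)cos 2x - (192/25)sin 2x

the result is g(x) = -(6/5)cos x + (2/5)sin x - (144/25)cos 2x - (192/25)sin 2x


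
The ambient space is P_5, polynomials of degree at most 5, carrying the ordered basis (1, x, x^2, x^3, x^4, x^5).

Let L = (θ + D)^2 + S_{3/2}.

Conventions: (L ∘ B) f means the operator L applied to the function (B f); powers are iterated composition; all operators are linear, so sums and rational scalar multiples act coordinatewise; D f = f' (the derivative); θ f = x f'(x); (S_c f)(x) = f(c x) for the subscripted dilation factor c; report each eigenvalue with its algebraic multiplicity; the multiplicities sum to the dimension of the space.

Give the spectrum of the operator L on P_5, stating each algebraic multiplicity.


λ = 1 (multiplicity 1), λ = 5/2 (multiplicity 1), λ = 25/4 (multiplicity 1), λ = 99/8 (multiplicity 1), λ = 337/16 (multiplicity 1), λ = 1043/32 (multiplicity 1)

image of 1: 1
image of x: (5/2)x + 1
image of x^2: (25/4)x^2 + 6x + 2
image of x^3: (99/8)x^3 + 15x^2 + 6x
image of x^4: (337/16)x^4 + 28x^3 + 12x^2
image of x^5: (1043/32)x^5 + 45x^4 + 20x^3
the matrix is upper triangular; its diagonal is (1, 5/2, 25/4, 99/8, 337/16, 1043/32)
for a triangular matrix the eigenvalues are the diagonal entries, with algebraic multiplicity their repetition count


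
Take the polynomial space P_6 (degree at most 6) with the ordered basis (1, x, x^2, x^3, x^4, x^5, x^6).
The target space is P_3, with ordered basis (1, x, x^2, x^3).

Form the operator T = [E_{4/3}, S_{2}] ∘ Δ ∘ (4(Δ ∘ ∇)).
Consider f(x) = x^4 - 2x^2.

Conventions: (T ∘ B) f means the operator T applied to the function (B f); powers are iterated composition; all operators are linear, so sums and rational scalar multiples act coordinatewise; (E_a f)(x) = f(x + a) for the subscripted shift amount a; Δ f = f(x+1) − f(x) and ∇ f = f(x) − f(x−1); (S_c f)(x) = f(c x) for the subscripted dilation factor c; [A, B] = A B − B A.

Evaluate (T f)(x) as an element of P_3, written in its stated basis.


the result is g(x) = 128

∇ f = 4x^3 - 6x^2 + 1
Δ ∇ f = 12x^2 - 2
(4(Δ ∘ ∇)) f = 48x^2 - 8
Δ (4(Δ ∘ ∇)) f = 96x + 48
S_{2} Δ (4(Δ ∘ ∇)) f = 192x + 48
E_{4/3} S_{2} Δ (4(Δ ∘ ∇)) f = 192x + 304
E_{4/3} Δ (4(Δ ∘ ∇)) f = 96x + 176
S_{2} E_{4/3} Δ (4(Δ ∘ ∇)) f = 192x + 176
[E_{4/3}, S_{2}] Δ (4(Δ ∘ ∇)) f = 128


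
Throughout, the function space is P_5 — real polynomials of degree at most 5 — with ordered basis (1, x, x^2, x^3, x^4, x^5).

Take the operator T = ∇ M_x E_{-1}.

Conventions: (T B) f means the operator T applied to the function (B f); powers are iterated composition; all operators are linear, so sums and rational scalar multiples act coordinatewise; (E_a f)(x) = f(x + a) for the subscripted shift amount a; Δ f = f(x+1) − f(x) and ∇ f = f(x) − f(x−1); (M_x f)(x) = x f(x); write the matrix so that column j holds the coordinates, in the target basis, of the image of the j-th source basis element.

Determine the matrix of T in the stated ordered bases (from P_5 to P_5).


image of 1: 1
image of x: 2x - 2
image of x^2: 3x^2 - 7x + 4
image of x^3: 4x^3 - 15x^2 + 19x - 8
image of x^4: 5x^4 - 26x^3 + 52x^2 - 47x + 16
image of x^5: 6x^5 - 40x^4 + 110x^3 - 155x^2 + 111x - 32
each image's coordinates form column j of the matrix

the matrix is [[1, -2, 4, -8, 16, -32]; [0, 2, -7, 19, -47, 111]; [0, 0, 3, -15, 52, -155]; [0, 0, 0, 4, -26, 110]; [0, 0, 0, 0, 5, -40]; [0, 0, 0, 0, 0, 6]] (rows listed top to bottom)


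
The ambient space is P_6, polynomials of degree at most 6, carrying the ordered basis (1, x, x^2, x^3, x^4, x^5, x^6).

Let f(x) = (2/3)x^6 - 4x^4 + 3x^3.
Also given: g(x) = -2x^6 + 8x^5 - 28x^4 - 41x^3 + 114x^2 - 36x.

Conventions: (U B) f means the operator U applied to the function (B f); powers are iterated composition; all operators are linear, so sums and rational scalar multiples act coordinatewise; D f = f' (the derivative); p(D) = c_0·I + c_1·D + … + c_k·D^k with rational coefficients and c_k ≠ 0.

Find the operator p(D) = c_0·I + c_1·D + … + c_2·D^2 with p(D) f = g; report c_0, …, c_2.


c_0 = -3, c_1 = 2, c_2 = -2

D^0 f = (2/3)x^6 - 4x^4 + 3x^3
D^1 f = 4x^5 - 16x^3 + 9x^2
D^2 f = 20x^4 - 48x^2 + 18x
matching coefficients of g against c_0 f + c_1 Df + … from the top degree down determines the c_i
solution: c_0 = -3, c_1 = 2, c_2 = -2


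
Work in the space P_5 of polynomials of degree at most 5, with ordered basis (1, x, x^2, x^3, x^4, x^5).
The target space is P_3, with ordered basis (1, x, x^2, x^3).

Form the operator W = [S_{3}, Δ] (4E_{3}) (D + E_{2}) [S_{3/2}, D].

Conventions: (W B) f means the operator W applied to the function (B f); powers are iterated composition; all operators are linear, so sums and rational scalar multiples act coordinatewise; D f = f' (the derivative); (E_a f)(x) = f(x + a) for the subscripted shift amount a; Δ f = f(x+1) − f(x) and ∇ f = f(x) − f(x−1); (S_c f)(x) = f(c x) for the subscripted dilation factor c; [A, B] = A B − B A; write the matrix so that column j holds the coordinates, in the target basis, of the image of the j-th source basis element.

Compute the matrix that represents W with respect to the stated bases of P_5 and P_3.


image of 1: 0
image of x: 0
image of x^2: 12
image of x^3: 162x + 432
image of x^4: 1458x^2 + 7776x + 9612
image of x^5: 10935x^3 + 87480x^2 + 216270x + 172530
each image's coordinates form column j of the matrix

the matrix is [[0, 0, 12, 432, 9612, 172530]; [0, 0, 0, 162, 7776, 216270]; [0, 0, 0, 0, 1458, 87480]; [0, 0, 0, 0, 0, 10935]] (rows listed top to bottom)


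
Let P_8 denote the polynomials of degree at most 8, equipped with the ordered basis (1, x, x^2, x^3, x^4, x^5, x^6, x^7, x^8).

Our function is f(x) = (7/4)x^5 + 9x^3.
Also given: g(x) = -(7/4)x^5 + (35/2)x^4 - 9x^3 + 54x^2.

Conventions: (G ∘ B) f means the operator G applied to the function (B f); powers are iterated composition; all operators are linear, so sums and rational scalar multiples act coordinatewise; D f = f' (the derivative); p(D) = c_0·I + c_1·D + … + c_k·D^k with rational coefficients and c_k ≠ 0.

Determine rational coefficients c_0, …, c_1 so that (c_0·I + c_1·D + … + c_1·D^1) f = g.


D^0 f = (7/4)x^5 + 9x^3
D^1 f = (35/4)x^4 + 27x^2
matching coefficients of g against c_0 f + c_1 Df + … from the top degree down determines the c_i
solution: c_0 = -1, c_1 = 2

c_0 = -1, c_1 = 2


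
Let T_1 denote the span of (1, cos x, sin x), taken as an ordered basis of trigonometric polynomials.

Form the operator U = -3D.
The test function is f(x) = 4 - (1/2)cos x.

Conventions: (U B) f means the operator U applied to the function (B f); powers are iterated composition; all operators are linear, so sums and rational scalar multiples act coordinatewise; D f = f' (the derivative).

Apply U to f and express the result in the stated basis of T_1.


D f = (1/2)sin x
(-3D) f = -(3/2)sin x

the image equals g(x) = -(3/2)sin x


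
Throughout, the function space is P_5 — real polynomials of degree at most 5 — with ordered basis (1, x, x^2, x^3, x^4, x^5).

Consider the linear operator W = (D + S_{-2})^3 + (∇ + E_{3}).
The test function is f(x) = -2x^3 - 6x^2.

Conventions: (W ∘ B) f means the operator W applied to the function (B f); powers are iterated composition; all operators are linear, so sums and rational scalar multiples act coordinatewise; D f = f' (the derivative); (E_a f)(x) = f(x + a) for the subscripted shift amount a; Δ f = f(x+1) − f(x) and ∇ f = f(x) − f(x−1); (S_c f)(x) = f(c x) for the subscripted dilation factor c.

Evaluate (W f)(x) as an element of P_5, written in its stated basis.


the result is g(x) = 1022x^3 - 702x^2 - 168x - 152

D f = -6x^2 - 12x
S_{-2} f = 16x^3 - 24x^2
(D + S_{-2}) f = 16x^3 - 30x^2 - 12x
D (D + S_{-2}) f = 48x^2 - 60x - 12
S_{-2} (D + S_{-2}) f = -128x^3 - 120x^2 + 24x
(D + S_{-2}) (D + S_{-2}) f = -128x^3 - 72x^2 - 36x - 12
D (D + S_{-2}) (D + S_{-2}) f = -384x^2 - 144x - 36
S_{-2} (D + S_{-2}) (D + S_{-2}) f = 1024x^3 - 288x^2 + 72x - 12
(D + S_{-2}) (D + S_{-2}) (D + S_{-2}) f = 1024x^3 - 672x^2 - 72x - 48
∇ f = -6x^2 - 6x + 4
E_{3} f = -2x^3 - 24x^2 - 90x - 108
(∇ + E_{3}) f = -2x^3 - 30x^2 - 96x - 104
((D + S_{-2})^3 + (∇ + E_{3})) f = 1022x^3 - 702x^2 - 168x - 152


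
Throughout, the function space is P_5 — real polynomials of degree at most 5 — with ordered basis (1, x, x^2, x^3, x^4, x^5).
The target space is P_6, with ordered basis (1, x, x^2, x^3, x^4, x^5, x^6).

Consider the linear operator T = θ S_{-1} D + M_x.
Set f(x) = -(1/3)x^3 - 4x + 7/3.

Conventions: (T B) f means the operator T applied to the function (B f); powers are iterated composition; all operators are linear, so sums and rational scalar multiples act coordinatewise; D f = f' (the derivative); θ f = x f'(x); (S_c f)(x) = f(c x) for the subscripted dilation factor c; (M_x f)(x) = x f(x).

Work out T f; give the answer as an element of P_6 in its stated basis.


g(x) = -(1/3)x^4 - 6x^2 + (7/3)x

D f = -x^2 - 4
S_{-1} D f = -x^2 - 4
θ S_{-1} D f = -2x^2
M_x f = -(1/3)x^4 - 4x^2 + (7/3)x
(θ S_{-1} D + M_x) f = -(1/3)x^4 - 6x^2 + (7/3)x


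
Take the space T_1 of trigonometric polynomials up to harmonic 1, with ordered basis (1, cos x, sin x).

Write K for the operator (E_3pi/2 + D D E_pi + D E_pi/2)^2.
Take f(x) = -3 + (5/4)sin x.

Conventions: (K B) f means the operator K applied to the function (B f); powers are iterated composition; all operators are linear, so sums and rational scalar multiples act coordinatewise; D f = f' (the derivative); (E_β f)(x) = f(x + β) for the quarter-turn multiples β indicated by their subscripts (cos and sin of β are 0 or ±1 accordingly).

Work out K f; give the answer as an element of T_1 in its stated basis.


E_3pi/2 f = -3 - (5/4)cos x
E_pi f = -3 - (5/4)sin x
D E_pi f = -(5/4)cos x
D D E_pi f = (5/4)sin x
E_pi/2 f = -3 + (5/4)cos x
D E_pi/2 f = -(5/4)sin x
(E_3pi/2 + D D E_pi + D E_pi/2) f = -3 - (5/4)cos x
E_3pi/2 (E_3pi/2 + D D E_pi + D E_pi/2) f = -3 - (5/4)sin x
E_pi (E_3pi/2 + D D E_pi + D E_pi/2) f = -3 + (5/4)cos x
D E_pi (E_3pi/2 + D D E_pi + D E_pi/2) f = -(5/4)sin x
D D E_pi (E_3pi/2 + D D E_pi + D E_pi/2) f = -(5/4)cos x
E_pi/2 (E_3pi/2 + D D E_pi + D E_pi/2) f = -3 + (5/4)sin x
D E_pi/2 (E_3pi/2 + D D E_pi + D E_pi/2) f = (5/4)cos x
(E_3pi/2 + D D E_pi + D E_pi/2) (E_3pi/2 + D D E_pi + D E_pi/2) f = -3 - (5/4)sin x

the result is g(x) = -3 - (5/4)sin x


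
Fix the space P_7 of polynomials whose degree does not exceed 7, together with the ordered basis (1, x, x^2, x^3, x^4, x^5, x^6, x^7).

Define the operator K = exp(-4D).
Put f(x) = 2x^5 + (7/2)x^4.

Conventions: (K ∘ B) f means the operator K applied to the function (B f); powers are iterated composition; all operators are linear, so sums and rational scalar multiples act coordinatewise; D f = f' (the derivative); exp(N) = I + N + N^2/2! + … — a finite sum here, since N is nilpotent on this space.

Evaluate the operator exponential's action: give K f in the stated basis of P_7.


the image equals g(x) = 2x^5 - (73/2)x^4 + 264x^3 - 944x^2 + 1664x - 1152

order-1 term: -40x^4 - 56x^3
order-2 term: 320x^3 + 336x^2
order-3 term: -1280x^2 - 896x
order-4 term: 2560x + 896
order-5 term: -2048
the series for exp(-4D) f terminates at order 5
exp(-4D) f = 2x^5 - (73/2)x^4 + 264x^3 - 944x^2 + 1664x - 1152


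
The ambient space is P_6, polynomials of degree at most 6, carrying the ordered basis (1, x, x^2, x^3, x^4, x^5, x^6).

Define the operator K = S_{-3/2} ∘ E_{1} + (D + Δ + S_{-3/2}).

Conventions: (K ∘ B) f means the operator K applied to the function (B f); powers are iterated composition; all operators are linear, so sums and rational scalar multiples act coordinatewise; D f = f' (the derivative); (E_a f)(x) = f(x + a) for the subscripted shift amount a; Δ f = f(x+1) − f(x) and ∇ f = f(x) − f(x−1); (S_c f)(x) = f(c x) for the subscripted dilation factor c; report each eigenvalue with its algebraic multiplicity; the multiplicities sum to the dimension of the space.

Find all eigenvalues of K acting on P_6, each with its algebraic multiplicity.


λ = -243/16 (multiplicity 1), λ = -27/4 (multiplicity 1), λ = -3 (multiplicity 1), λ = 2 (multiplicity 1), λ = 9/2 (multiplicity 1), λ = 81/8 (multiplicity 1), λ = 729/32 (multiplicity 1)

image of 1: 2
image of x: -3x + 3
image of x^2: (9/2)x^2 + x + 2
image of x^3: -(27/4)x^3 + (51/4)x^2 - (3/2)x + 2
image of x^4: (81/8)x^4 - (11/2)x^3 + (39/2)x^2 - 2x + 2
image of x^5: -(243/16)x^5 + (565/16)x^4 - (95/4)x^3 + (65/2)x^2 - (5/2)x + 2
image of x^6: (729/32)x^6 - (537/16)x^5 + (1455/16)x^4 - (95/2)x^3 + (195/4)x^2 - 3x + 2
the matrix is upper triangular; its diagonal is (2, -3, 9/2, -27/4, 81/8, -243/16, 729/32)
for a triangular matrix the eigenvalues are the diagonal entries, with algebraic multiplicity their repetition count


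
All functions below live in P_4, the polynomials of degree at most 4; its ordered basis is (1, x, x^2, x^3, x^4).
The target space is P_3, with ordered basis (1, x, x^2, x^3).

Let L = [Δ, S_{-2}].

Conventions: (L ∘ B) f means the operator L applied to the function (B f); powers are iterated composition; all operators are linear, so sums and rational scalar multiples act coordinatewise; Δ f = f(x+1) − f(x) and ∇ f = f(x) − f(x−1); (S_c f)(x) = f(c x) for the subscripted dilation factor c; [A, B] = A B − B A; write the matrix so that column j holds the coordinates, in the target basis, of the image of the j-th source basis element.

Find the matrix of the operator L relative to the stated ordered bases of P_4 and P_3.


the matrix is [[0, -3, 3, -9, 15]; [0, 0, 12, -18, 72]; [0, 0, 0, -36, 72]; [0, 0, 0, 0, 96]] (rows listed top to bottom)

image of 1: 0
image of x: -3
image of x^2: 12x + 3
image of x^3: -36x^2 - 18x - 9
image of x^4: 96x^3 + 72x^2 + 72x + 15
each image's coordinates form column j of the matrix


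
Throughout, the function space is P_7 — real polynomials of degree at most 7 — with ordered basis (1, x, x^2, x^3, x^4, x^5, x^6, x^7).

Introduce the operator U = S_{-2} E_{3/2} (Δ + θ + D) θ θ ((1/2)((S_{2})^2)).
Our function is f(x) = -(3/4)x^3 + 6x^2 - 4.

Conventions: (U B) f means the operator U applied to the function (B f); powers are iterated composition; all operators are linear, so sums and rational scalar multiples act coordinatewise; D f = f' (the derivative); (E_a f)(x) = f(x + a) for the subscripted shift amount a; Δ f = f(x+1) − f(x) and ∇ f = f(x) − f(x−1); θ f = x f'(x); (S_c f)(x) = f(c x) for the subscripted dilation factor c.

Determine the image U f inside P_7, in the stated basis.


S_{2} f = -6x^3 + 24x^2 - 4
S_{2} S_{2} f = -48x^3 + 96x^2 - 4
((1/2)((S_{2})^2)) f = -24x^3 + 48x^2 - 2
θ ((1/2)((S_{2})^2)) f = -72x^3 + 96x^2
θ θ ((1/2)((S_{2})^2)) f = -216x^3 + 192x^2
Δ (θ θ) ((1/2)((S_{2})^2)) f = -648x^2 - 264x - 24
θ (θ θ) ((1/2)((S_{2})^2)) f = -648x^3 + 384x^2
D (θ θ) ((1/2)((S_{2})^2)) f = -648x^2 + 384x
(Δ + θ + D) (θ θ) ((1/2)((S_{2})^2)) f = -648x^3 - 912x^2 + 120x - 24
E_{3/2} (Δ + θ + D) (θ θ) ((1/2)((S_{2})^2)) f = -648x^3 - 3828x^2 - 6990x - 4083
S_{-2} E_{3/2} (Δ + θ + D) (θ θ) ((1/2)((S_{2})^2)) f = 5184x^3 - 15312x^2 + 13980x - 4083

the result is g(x) = 5184x^3 - 15312x^2 + 13980x - 4083


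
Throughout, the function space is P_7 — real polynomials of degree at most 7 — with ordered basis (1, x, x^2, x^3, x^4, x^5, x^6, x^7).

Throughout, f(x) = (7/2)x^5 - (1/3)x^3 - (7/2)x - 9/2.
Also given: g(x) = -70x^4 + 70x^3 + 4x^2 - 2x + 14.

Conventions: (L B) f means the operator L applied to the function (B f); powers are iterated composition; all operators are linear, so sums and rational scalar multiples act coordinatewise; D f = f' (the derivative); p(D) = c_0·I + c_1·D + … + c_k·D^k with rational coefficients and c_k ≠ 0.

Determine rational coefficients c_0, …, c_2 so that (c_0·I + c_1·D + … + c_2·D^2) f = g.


D^0 f = (7/2)x^5 - (1/3)x^3 - (7/2)x - 9/2
D^1 f = (35/2)x^4 - x^2 - 7/2
D^2 f = 70x^3 - 2x
matching coefficients of g against c_0 f + c_1 Df + … from the top degree down determines the c_i
solution: c_0 = 0, c_1 = -4, c_2 = 1

p(D) = -4·D + D^2, i.e. c_0 = 0, c_1 = -4, c_2 = 1


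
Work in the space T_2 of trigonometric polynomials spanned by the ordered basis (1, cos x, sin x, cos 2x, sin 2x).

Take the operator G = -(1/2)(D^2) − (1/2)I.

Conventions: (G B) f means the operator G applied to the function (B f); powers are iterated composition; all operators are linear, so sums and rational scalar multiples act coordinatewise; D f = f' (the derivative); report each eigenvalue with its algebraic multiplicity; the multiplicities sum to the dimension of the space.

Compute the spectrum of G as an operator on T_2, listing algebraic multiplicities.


λ = -1/2 (multiplicity 1), λ = 0 (multiplicity 2), λ = 3/2 (multiplicity 2)

image of 1: -1/2
image of cos x: 0
image of sin x: 0
image of cos 2x: (3/2)cos 2x
image of sin 2x: (3/2)sin 2x
the matrix is diagonal; its diagonal is (-1/2, 0, 0, 3/2, 3/2)
for a triangular matrix the eigenvalues are the diagonal entries, with algebraic multiplicity their repetition count


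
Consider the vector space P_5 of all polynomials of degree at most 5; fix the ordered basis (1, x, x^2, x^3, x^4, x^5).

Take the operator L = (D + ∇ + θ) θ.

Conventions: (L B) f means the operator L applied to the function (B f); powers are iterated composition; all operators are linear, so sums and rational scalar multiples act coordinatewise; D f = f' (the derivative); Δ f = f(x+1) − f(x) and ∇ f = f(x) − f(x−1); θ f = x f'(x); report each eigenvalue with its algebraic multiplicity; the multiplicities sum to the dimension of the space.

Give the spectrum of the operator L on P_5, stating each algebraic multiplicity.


image of 1: 0
image of x: x + 2
image of x^2: 4x^2 + 8x - 2
image of x^3: 9x^3 + 18x^2 - 9x + 3
image of x^4: 16x^4 + 32x^3 - 24x^2 + 16x - 4
image of x^5: 25x^5 + 50x^4 - 50x^3 + 50x^2 - 25x + 5
the matrix is upper triangular; its diagonal is (0, 1, 4, 9, 16, 25)
for a triangular matrix the eigenvalues are the diagonal entries, with algebraic multiplicity their repetition count

λ = 0 (multiplicity 1), λ = 1 (multiplicity 1), λ = 4 (multiplicity 1), λ = 9 (multiplicity 1), λ = 16 (multiplicity 1), λ = 25 (multiplicity 1)


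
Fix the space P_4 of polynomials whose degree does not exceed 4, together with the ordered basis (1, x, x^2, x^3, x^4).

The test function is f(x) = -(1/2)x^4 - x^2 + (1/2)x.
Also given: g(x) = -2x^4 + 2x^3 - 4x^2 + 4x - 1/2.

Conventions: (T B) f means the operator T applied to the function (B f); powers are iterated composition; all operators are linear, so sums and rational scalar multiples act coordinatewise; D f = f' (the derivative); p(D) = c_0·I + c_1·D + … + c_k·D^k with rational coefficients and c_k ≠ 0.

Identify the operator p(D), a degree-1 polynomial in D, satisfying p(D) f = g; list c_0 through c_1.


D^0 f = -(1/2)x^4 - x^2 + (1/2)x
D^1 f = -2x^3 - 2x + 1/2
matching coefficients of g against c_0 f + c_1 Df + … from the top degree down determines the c_i
solution: c_0 = 4, c_1 = -1

c_0 = 4, c_1 = -1


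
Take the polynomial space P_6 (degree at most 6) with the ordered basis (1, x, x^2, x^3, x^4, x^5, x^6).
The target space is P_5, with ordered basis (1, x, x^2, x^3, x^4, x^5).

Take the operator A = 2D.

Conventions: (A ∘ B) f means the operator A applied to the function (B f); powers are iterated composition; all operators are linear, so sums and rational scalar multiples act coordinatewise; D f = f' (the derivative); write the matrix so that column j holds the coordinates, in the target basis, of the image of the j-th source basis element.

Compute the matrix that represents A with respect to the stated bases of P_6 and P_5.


image of 1: 0
image of x: 2
image of x^2: 4x
image of x^3: 6x^2
image of x^4: 8x^3
image of x^5: 10x^4
image of x^6: 12x^5
each image's coordinates form column j of the matrix

the matrix is [[0, 2, 0, 0, 0, 0, 0]; [0, 0, 4, 0, 0, 0, 0]; [0, 0, 0, 6, 0, 0, 0]; [0, 0, 0, 0, 8, 0, 0]; [0, 0, 0, 0, 0, 10, 0]; [0, 0, 0, 0, 0, 0, 12]] (rows listed top to bottom)


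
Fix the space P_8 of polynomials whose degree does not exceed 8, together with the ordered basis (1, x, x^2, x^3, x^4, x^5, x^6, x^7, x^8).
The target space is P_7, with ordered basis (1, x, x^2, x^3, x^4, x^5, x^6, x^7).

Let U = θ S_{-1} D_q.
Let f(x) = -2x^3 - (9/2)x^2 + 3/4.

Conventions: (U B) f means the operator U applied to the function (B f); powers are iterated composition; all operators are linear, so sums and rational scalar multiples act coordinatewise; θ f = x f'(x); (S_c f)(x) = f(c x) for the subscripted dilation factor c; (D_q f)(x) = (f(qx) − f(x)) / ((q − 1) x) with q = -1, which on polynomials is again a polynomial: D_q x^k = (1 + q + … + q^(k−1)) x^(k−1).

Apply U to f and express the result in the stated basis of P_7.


D_q f = -2x^2
S_{-1} D_q f = -2x^2
θ S_{-1} D_q f = -4x^2

g(x) = -4x^2


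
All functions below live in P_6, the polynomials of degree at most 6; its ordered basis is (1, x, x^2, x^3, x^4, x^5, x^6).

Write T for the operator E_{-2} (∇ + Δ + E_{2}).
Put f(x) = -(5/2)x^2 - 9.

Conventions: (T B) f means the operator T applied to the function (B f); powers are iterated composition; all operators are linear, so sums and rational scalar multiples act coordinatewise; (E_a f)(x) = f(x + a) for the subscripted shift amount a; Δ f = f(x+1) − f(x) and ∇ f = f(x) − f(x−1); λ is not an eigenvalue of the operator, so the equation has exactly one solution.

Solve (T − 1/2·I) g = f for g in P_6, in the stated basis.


the result is g(x) = -5x^2 + 40x - 258

write g with unknown coordinates in the stated basis and equate coefficients in (T − 1/2·I) g = f
solving from the highest basis element down gives g = -5x^2 + 40x - 258
check: T g = -5x^2 + 20x - 138
so T g − 1/2·g = -(5/2)x^2 - 9 = f ✓


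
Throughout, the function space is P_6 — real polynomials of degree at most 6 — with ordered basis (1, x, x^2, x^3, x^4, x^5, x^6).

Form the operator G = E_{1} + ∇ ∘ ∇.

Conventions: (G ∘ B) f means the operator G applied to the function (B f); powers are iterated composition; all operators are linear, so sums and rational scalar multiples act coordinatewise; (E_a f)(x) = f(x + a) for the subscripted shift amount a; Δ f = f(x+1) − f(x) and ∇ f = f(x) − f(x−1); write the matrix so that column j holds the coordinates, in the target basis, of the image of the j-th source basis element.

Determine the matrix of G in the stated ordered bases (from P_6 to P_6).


the matrix is [[1, 1, 3, -5, 15, -29, 63]; [0, 1, 2, 9, -20, 75, -174]; [0, 0, 1, 3, 18, -50, 225]; [0, 0, 0, 1, 4, 30, -100]; [0, 0, 0, 0, 1, 5, 45]; [0, 0, 0, 0, 0, 1, 6]; [0, 0, 0, 0, 0, 0, 1]] (rows listed top to bottom)

image of 1: 1
image of x: x + 1
image of x^2: x^2 + 2x + 3
image of x^3: x^3 + 3x^2 + 9x - 5
image of x^4: x^4 + 4x^3 + 18x^2 - 20x + 15
image of x^5: x^5 + 5x^4 + 30x^3 - 50x^2 + 75x - 29
image of x^6: x^6 + 6x^5 + 45x^4 - 100x^3 + 225x^2 - 174x + 63
each image's coordinates form column j of the matrix


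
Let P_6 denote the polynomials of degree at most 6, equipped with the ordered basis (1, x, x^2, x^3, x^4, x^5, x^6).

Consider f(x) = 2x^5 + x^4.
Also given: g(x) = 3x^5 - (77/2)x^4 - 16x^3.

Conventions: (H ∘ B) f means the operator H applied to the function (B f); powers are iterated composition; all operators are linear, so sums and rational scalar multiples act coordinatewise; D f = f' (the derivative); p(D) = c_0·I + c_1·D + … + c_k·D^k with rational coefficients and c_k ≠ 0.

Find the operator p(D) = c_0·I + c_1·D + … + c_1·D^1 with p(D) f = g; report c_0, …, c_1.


D^0 f = 2x^5 + x^4
D^1 f = 10x^4 + 4x^3
matching coefficients of g against c_0 f + c_1 Df + … from the top degree down determines the c_i
solution: c_0 = 3/2, c_1 = -4

p(D) = (3/2)·I − 4·D, i.e. c_0 = 3/2, c_1 = -4


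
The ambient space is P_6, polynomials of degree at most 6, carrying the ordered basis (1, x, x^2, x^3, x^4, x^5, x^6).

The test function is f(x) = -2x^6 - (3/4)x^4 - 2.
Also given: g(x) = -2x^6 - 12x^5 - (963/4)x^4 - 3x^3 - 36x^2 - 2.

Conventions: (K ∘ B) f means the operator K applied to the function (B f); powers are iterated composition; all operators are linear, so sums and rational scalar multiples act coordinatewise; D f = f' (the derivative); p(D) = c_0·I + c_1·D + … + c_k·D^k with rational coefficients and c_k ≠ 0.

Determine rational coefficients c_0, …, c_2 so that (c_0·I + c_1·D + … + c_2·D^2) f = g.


p(D) = I + D + 4·D^2, i.e. c_0 = 1, c_1 = 1, c_2 = 4

D^0 f = -2x^6 - (3/4)x^4 - 2
D^1 f = -12x^5 - 3x^3
D^2 f = -60x^4 - 9x^2
matching coefficients of g against c_0 f + c_1 Df + … from the top degree down determines the c_i
solution: c_0 = 1, c_1 = 1, c_2 = 4


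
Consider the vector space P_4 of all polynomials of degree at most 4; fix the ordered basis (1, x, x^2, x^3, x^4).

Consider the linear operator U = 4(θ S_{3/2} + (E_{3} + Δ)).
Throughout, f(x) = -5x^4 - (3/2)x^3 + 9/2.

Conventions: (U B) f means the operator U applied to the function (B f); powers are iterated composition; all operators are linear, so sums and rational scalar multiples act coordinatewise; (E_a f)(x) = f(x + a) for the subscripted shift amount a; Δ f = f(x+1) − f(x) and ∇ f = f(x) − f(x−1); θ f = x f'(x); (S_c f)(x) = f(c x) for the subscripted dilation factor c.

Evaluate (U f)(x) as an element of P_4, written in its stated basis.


S_{3/2} f = -(405/16)x^4 - (81/16)x^3 + 9/2
θ S_{3/2} f = -(405/4)x^4 - (243/16)x^3
E_{3} f = -5x^4 - (123/2)x^3 - (567/2)x^2 - (1161/2)x - 441
Δ f = -20x^3 - (69/2)x^2 - (49/2)x - 13/2
(E_{3} + Δ) f = -5x^4 - (163/2)x^3 - 318x^2 - 605x - 895/2
(θ S_{3/2} + (E_{3} + Δ)) f = -(425/4)x^4 - (1547/16)x^3 - 318x^2 - 605x - 895/2
(4(θ S_{3/2} + (E_{3} + Δ))) f = -425x^4 - (1547/4)x^3 - 1272x^2 - 2420x - 1790

the image equals g(x) = -425x^4 - (1547/4)x^3 - 1272x^2 - 2420x - 1790


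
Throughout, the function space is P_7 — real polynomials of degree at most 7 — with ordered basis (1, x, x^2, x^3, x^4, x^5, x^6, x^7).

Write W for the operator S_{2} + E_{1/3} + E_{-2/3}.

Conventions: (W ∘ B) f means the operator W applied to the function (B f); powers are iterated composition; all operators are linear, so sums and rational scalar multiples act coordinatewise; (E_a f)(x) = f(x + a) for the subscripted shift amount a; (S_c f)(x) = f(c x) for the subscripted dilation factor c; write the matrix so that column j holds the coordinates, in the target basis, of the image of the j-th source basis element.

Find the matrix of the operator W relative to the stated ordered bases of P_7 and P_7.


the matrix is [[3, -1/3, 5/9, -7/27, 17/81, -31/243, 65/729, -127/2187]; [0, 4, -2/3, 5/3, -28/27, 85/81, -62/81, 455/729]; [0, 0, 6, -1, 10/3, -70/27, 85/27, -217/81]; [0, 0, 0, 10, -4/3, 50/9, -140/27, 595/81]; [0, 0, 0, 0, 18, -5/3, 25/3, -245/27]; [0, 0, 0, 0, 0, 34, -2, 35/3]; [0, 0, 0, 0, 0, 0, 66, -7/3]; [0, 0, 0, 0, 0, 0, 0, 130]] (rows listed top to bottom)

image of 1: 3
image of x: 4x - 1/3
image of x^2: 6x^2 - (2/3)x + 5/9
image of x^3: 10x^3 - x^2 + (5/3)x - 7/27
image of x^4: 18x^4 - (4/3)x^3 + (10/3)x^2 - (28/27)x + 17/81
image of x^5: 34x^5 - (5/3)x^4 + (50/9)x^3 - (70/27)x^2 + (85/81)x - 31/243
image of x^6: 66x^6 - 2x^5 + (25/3)x^4 - (140/27)x^3 + (85/27)x^2 - (62/81)x + 65/729
image of x^7: 130x^7 - (7/3)x^6 + (35/3)x^5 - (245/27)x^4 + (595/81)x^3 - (217/81)x^2 + (455/729)x - 127/2187
each image's coordinates form column j of the matrix


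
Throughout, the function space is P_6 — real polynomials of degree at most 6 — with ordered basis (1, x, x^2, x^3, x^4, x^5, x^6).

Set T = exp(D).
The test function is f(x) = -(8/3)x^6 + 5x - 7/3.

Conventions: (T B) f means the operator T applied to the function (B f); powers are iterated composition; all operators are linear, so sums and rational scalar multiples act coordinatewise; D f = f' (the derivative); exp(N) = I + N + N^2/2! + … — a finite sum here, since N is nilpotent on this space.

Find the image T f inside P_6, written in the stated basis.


the image equals g(x) = -(8/3)x^6 - 16x^5 - 40x^4 - (160/3)x^3 - 40x^2 - 11x

order-1 term: -16x^5 + 5
order-2 term: -40x^4
order-3 term: -(160/3)x^3
order-4 term: -40x^2
order-5 term: -16x
order-6 term: -8/3
the series for exp(D) f terminates at order 6
exp(D) f = -(8/3)x^6 - 16x^5 - 40x^4 - (160/3)x^3 - 40x^2 - 11x


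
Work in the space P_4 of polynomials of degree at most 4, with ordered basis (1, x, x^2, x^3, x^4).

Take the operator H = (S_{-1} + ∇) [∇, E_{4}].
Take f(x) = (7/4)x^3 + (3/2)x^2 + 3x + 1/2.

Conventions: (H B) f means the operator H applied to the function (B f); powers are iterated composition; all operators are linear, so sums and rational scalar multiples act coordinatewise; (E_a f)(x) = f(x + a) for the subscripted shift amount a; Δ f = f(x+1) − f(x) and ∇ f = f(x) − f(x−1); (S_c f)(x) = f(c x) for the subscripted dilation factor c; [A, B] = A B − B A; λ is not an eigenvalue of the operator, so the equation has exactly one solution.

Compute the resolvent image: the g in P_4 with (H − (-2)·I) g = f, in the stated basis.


g(x) = (7/8)x^3 + (3/4)x^2 + (3/2)x + 1/4

write g with unknown coordinates in the stated basis and equate coefficients in (H − (-2)·I) g = f
solving from the highest basis element down gives g = (7/8)x^3 + (3/4)x^2 + (3/2)x + 1/4
check: H g = 0
so H g − (-2)·g = (7/4)x^3 + (3/2)x^2 + 3x + 1/2 = f ✓


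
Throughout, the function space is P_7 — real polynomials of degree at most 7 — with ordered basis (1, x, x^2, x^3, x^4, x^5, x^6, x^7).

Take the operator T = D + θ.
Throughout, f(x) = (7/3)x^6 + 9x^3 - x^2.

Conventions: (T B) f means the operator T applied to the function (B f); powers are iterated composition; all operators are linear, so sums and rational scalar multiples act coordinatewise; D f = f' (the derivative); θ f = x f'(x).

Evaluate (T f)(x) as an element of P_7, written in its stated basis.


the image equals g(x) = 14x^6 + 14x^5 + 27x^3 + 25x^2 - 2x

D f = 14x^5 + 27x^2 - 2x
θ f = 14x^6 + 27x^3 - 2x^2
(D + θ) f = 14x^6 + 14x^5 + 27x^3 + 25x^2 - 2x


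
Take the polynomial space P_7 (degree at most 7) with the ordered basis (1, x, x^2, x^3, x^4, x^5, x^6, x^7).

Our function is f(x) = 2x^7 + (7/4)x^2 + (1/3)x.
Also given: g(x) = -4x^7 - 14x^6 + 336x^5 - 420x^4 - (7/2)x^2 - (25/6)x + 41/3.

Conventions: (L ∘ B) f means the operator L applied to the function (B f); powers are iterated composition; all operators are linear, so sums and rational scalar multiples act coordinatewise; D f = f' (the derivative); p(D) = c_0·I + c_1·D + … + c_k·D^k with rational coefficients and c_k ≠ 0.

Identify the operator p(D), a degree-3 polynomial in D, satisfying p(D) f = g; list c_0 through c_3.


c_0 = -2, c_1 = -1, c_2 = 4, c_3 = -1

D^0 f = 2x^7 + (7/4)x^2 + (1/3)x
D^1 f = 14x^6 + (7/2)x + 1/3
D^2 f = 84x^5 + 7/2
D^3 f = 420x^4
matching coefficients of g against c_0 f + c_1 Df + … from the top degree down determines the c_i
solution: c_0 = -2, c_1 = -1, c_2 = 4, c_3 = -1
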